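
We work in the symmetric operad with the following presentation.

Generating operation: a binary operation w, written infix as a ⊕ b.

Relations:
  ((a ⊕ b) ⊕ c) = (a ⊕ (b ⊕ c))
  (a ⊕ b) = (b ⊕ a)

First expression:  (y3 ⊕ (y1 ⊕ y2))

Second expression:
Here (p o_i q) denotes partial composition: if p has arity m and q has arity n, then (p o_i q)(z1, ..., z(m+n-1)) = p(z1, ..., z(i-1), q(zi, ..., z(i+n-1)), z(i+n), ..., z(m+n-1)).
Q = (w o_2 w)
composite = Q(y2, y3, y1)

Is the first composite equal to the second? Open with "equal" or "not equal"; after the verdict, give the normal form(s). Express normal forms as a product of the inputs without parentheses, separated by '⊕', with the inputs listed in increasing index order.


equal; the common form is y1 ⊕ y2 ⊕ y3


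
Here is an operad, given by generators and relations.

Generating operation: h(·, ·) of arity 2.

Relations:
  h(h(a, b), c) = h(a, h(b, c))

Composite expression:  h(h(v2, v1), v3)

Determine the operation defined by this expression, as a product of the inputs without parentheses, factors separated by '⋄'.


v2 ⋄ v1 ⋄ v3


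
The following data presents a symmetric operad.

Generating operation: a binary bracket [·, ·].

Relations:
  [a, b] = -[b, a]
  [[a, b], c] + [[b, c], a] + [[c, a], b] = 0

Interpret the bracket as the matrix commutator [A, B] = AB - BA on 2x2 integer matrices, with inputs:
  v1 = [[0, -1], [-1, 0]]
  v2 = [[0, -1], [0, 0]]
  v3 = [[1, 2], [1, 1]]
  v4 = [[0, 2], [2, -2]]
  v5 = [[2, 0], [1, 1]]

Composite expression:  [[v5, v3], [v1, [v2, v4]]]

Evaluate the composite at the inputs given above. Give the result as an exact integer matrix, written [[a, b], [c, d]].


[[4, 8], [12, -4]]

[v5, v3] = [[-2, 2], [-1, 2]]
[v2, v4] = [[-2, 2], [0, 2]]
[v1, [v2, v4]] = [[2, -4], [4, -2]]
[[v5, v3], [v1, [v2, v4]]] = [[4, 8], [12, -4]]


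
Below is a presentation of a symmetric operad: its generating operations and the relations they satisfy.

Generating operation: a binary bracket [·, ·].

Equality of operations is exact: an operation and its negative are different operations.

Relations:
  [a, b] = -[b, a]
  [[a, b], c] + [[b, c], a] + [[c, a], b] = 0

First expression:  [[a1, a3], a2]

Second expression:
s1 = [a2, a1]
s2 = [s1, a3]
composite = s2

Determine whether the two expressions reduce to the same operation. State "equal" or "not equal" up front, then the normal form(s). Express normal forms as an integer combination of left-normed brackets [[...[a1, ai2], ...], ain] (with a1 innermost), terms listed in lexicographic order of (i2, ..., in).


not equal; first: [[a1, a3], a2]; second: -[[a1, a2], a3]

Normal form of the first expression: [[a1, a3], a2]
Normal form of the second expression: -[[a1, a2], a3]
The normal forms differ: not equal.


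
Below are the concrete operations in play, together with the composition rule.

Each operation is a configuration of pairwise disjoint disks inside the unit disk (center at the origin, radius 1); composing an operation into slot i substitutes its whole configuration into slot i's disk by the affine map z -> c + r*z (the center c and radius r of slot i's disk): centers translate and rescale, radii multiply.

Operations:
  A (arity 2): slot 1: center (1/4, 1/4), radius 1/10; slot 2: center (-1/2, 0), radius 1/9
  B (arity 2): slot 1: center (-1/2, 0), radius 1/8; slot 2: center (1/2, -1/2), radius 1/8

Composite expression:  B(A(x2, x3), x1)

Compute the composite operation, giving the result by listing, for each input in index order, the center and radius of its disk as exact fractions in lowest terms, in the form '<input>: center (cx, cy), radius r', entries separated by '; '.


x1: center (1/2, -1/2), radius 1/8; x2: center (-15/32, 1/32), radius 1/80; x3: center (-9/16, 0), radius 1/72


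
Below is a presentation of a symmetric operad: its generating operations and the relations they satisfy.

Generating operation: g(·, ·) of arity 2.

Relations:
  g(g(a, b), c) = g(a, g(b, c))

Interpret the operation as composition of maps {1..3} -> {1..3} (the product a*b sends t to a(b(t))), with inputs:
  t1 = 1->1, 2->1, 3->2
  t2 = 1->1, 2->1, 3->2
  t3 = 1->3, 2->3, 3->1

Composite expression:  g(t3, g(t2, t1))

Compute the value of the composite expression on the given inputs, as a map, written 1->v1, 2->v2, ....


g(t2, t1) = 1->1, 2->1, 3->1
g(t3, g(t2, t1)) = 1->3, 2->3, 3->3

1->3, 2->3, 3->3


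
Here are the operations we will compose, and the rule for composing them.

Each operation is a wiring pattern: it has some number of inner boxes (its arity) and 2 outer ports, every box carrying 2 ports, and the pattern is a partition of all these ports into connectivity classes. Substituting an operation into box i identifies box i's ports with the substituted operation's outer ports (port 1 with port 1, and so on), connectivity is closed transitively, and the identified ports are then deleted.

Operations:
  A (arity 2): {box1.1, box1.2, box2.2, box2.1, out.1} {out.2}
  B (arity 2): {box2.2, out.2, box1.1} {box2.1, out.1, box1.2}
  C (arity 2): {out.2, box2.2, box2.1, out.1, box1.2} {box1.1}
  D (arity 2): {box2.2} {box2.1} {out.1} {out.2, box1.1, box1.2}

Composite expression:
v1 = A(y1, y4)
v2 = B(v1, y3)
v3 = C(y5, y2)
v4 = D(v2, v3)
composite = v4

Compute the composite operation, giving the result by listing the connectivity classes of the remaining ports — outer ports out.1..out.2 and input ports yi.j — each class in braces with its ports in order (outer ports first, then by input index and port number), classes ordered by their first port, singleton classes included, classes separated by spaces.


{out.1} {out.2, y1.1, y1.2, y3.1, y3.2, y4.1, y4.2} {y2.1, y2.2, y5.2} {y5.1}

Reachability decides: close wires over D-identified ports.
the subtree at A composes to {out.1, y1.1, y1.2, y4.1, y4.2} {out.2} on (y1, y4); out.j = own outer ports
the subtree at B composes to {out.1, y3.1} {out.2, y1.1, y1.2, y3.2, y4.1, y4.2} on (y1, y4, y3); out.j = own outer ports
the subtree at C composes to {out.1, out.2, y2.1, y2.2, y5.2} {y5.1} on (y5, y2); out.j = own outer ports
the subtree at D composes to {out.1} {out.2, y1.1, y1.2, y3.1, y3.2, y4.1, y4.2} {y2.1, y2.2, y5.2} {y5.1} on (y1, y4, y3, y5, y2); out.j = own outer ports


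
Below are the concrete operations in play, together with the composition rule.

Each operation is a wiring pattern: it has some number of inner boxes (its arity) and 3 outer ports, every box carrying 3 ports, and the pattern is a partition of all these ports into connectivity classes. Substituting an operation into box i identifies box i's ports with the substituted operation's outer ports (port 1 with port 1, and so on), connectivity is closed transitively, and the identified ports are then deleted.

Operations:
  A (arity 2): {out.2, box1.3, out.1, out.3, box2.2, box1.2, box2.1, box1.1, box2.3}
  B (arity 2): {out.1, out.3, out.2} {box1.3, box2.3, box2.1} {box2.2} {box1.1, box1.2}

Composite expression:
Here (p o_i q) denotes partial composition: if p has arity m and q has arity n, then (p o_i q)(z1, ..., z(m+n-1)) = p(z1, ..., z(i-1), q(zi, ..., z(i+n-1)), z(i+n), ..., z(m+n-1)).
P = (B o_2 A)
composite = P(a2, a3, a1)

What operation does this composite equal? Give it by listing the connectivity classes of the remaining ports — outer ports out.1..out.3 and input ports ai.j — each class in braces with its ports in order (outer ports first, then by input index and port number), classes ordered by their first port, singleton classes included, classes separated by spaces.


After gluing at B, chains via deleted ports link the a-ports.
stage A: inputs (a3, a1), connectivity {out.1, out.2, out.3, a1.1, a1.2, a1.3, a3.1, a3.2, a3.3}, out.j its boundary
stage B: inputs (a2, a3, a1), connectivity {out.1, out.2, out.3} {a1.1, a1.2, a1.3, a2.3, a3.1, a3.2, a3.3} {a2.1, a2.2}, out.j its boundary

{out.1, out.2, out.3} {a1.1, a1.2, a1.3, a2.3, a3.1, a3.2, a3.3} {a2.1, a2.2}


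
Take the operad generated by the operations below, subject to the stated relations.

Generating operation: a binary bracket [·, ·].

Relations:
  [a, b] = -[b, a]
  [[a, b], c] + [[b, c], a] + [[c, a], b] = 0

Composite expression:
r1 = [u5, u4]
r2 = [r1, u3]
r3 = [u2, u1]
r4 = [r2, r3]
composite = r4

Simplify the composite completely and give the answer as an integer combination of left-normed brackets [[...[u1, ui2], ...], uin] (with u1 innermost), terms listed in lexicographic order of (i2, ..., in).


[[[[u1, u2], u3], u4], u5] - [[[[u1, u2], u3], u5], u4] - [[[[u1, u2], u4], u5], u3] + [[[[u1, u2], u5], u4], u3]

In the tensor algebra, words opening u1 carry the u1-anchored form.
Composite bracket: [[[u5, u4], u3], [u2, u1]]
Applying ab - ba throughout gives 16 signed words (2^4 = 16).
Collect the words opening with u1:
  word u1u2u3u4u5 has sign +1, contributing +[[[[u1, u2], u3], u4], u5]
  word u1u2u3u5u4 has sign -1, contributing -[[[[u1, u2], u3], u5], u4]
  word u1u2u4u5u3 has sign -1, contributing -[[[[u1, u2], u4], u5], u3]
  word u1u2u5u4u3 has sign +1, contributing +[[[[u1, u2], u5], u4], u3]


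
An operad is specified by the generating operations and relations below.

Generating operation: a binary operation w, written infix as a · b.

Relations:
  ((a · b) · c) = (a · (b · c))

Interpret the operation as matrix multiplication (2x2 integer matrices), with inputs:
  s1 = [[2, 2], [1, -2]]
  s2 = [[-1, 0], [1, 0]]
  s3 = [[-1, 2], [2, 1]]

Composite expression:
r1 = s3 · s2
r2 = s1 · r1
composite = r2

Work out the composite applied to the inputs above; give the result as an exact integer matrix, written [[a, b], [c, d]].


[[4, 0], [5, 0]]

(s3 · s2) = [[3, 0], [-1, 0]]
(s1 · (s3 · s2)) = [[4, 0], [5, 0]]


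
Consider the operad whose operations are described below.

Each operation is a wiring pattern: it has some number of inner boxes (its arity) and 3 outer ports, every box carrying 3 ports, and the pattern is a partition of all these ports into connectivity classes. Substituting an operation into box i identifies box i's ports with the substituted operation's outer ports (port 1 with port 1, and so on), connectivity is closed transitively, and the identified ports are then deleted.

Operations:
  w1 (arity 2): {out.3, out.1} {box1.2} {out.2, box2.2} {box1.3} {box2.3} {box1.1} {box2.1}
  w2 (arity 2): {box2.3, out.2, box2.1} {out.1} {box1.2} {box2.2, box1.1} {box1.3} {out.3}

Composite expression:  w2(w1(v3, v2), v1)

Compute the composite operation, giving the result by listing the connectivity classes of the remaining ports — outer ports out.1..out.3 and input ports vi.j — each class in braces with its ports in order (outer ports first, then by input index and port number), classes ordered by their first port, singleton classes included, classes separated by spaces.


{out.1} {out.2, v1.1, v1.3} {out.3} {v1.2} {v2.1} {v2.2} {v2.3} {v3.1} {v3.2} {v3.3}


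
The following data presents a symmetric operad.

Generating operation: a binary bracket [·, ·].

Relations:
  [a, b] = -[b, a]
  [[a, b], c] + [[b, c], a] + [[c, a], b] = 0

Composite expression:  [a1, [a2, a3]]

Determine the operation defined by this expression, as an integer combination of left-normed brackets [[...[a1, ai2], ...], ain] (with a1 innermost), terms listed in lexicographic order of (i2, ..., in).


[[a1, a2], a3] - [[a1, a3], a2]

Skip Jacobi rewriting: expand, keep a1-initial words, read off terms.
Composite bracket: [a1, [a2, a3]]
Expanding via [a, b] = ab - ba: 4 signed words (2^2 = 4).
Keep just the words that open with a1:
  a1a2a3 (sign +1) contributes +[[a1, a2], a3]
  a1a3a2 (sign -1) contributes -[[a1, a3], a2]


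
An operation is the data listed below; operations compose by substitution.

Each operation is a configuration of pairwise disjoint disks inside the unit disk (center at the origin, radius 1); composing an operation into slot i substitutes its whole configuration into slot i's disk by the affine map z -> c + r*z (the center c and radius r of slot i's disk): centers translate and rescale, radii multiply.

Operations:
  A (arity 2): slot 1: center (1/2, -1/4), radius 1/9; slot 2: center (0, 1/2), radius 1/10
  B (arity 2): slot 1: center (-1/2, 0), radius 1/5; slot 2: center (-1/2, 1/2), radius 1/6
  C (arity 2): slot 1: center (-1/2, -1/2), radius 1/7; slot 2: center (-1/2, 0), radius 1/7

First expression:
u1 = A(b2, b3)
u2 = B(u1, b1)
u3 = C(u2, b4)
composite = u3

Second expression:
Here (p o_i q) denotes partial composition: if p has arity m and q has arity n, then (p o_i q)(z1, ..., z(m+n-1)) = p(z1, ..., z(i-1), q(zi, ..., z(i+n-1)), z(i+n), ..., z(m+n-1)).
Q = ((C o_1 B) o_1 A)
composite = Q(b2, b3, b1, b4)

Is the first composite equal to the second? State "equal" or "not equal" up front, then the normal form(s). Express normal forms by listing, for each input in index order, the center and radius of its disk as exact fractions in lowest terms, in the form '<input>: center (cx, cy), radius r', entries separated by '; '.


equal: each reduces to b1: center (-4/7, -3/7), radius 1/42; b2: center (-39/70, -71/140), radius 1/315; b3: center (-4/7, -17/35), radius 1/350; b4: center (-1/2, 0), radius 1/7

Normal form of the first expression: b1: center (-4/7, -3/7), radius 1/42; b2: center (-39/70, -71/140), radius 1/315; b3: center (-4/7, -17/35), radius 1/350; b4: center (-1/2, 0), radius 1/7
Normal form of the second expression: b1: center (-4/7, -3/7), radius 1/42; b2: center (-39/70, -71/140), radius 1/315; b3: center (-4/7, -17/35), radius 1/350; b4: center (-1/2, 0), radius 1/7
Identical normal forms: equal.


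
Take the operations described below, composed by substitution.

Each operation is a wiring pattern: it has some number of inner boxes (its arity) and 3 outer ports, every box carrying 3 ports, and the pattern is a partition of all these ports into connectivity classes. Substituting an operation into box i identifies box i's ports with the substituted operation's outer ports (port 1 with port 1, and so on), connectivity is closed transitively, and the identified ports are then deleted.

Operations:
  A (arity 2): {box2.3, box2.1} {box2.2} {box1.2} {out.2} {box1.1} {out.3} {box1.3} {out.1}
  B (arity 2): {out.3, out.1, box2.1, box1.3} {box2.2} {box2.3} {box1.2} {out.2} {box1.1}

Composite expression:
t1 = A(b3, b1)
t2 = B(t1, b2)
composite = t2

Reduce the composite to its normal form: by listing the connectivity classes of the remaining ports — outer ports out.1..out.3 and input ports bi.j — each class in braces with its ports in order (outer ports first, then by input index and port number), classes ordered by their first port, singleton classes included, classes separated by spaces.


Substituting into B glues patterns; closure does the rest.
composing A on (b3, b1), with out.j its own outer ports: {out.1} {out.2} {out.3} {b1.1, b1.3} {b1.2} {b3.1} {b3.2} {b3.3}
composing B on (b3, b1, b2), with out.j its own outer ports: {out.1, out.3, b2.1} {out.2} {b1.1, b1.3} {b1.2} {b2.2} {b2.3} {b3.1} {b3.2} {b3.3}

{out.1, out.3, b2.1} {out.2} {b1.1, b1.3} {b1.2} {b2.2} {b2.3} {b3.1} {b3.2} {b3.3}


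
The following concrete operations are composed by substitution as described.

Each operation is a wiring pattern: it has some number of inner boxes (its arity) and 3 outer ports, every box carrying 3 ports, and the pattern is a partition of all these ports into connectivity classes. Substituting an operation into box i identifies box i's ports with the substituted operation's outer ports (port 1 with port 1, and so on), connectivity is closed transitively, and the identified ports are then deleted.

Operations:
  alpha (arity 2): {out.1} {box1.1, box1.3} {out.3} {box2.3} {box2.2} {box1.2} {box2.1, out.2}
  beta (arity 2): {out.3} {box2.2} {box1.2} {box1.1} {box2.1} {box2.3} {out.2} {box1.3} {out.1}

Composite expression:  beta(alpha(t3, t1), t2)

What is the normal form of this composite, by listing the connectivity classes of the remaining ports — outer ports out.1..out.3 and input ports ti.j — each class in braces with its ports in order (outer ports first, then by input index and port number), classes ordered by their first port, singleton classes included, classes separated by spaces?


{out.1} {out.2} {out.3} {t1.1} {t1.2} {t1.3} {t2.1} {t2.2} {t2.3} {t3.1, t3.3} {t3.2}

Reachability decides: close wires over beta-identified ports.
composing alpha on (t3, t1), with out.j its own outer ports: {out.1} {out.2, t1.1} {out.3} {t1.2} {t1.3} {t3.1, t3.3} {t3.2}
composing beta on (t3, t1, t2), with out.j its own outer ports: {out.1} {out.2} {out.3} {t1.1} {t1.2} {t1.3} {t2.1} {t2.2} {t2.3} {t3.1, t3.3} {t3.2}


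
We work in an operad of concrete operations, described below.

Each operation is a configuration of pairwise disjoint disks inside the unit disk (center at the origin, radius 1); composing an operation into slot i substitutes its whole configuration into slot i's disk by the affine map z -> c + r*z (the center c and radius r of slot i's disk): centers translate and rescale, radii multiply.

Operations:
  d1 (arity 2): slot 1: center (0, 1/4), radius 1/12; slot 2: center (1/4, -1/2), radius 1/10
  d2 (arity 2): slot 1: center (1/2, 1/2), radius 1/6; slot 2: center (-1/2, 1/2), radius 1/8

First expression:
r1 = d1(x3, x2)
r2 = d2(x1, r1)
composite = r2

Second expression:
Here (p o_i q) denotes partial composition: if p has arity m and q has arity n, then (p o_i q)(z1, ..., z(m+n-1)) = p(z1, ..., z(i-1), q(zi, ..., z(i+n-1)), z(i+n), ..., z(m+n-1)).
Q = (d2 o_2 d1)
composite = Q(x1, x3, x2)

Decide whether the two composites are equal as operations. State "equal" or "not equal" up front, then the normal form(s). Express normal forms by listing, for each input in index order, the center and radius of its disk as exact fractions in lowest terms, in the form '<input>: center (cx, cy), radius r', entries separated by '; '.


equal — both sides give x1: center (1/2, 1/2), radius 1/6; x2: center (-15/32, 7/16), radius 1/80; x3: center (-1/2, 17/32), radius 1/96

Normal form of the first expression: x1: center (1/2, 1/2), radius 1/6; x2: center (-15/32, 7/16), radius 1/80; x3: center (-1/2, 17/32), radius 1/96
Normal form of the second expression: x1: center (1/2, 1/2), radius 1/6; x2: center (-15/32, 7/16), radius 1/80; x3: center (-1/2, 17/32), radius 1/96
Both agree, so they are equal.


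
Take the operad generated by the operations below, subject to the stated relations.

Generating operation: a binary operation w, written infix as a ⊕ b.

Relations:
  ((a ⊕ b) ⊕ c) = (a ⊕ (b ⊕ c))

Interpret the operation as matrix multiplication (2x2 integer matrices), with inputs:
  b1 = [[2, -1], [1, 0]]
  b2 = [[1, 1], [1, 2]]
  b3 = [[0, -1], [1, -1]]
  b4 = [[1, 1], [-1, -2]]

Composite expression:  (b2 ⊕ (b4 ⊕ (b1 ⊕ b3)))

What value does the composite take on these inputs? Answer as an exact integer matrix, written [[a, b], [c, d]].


(b1 ⊕ b3) = [[-1, -1], [0, -1]]
(b4 ⊕ (b1 ⊕ b3)) = [[-1, -2], [1, 3]]
(b2 ⊕ (b4 ⊕ (b1 ⊕ b3))) = [[0, 1], [1, 4]]

[[0, 1], [1, 4]]


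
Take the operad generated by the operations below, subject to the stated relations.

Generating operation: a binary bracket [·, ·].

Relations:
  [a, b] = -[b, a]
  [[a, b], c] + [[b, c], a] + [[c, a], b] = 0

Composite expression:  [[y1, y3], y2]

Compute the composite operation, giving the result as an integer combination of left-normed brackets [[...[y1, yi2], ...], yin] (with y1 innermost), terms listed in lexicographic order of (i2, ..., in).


[[y1, y3], y2]


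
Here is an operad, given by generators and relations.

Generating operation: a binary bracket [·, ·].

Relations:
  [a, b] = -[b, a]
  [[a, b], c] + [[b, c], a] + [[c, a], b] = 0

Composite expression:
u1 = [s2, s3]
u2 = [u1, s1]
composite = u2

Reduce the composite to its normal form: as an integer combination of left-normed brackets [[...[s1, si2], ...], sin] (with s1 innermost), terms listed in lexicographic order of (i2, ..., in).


-[[s1, s2], s3] + [[s1, s3], s2]


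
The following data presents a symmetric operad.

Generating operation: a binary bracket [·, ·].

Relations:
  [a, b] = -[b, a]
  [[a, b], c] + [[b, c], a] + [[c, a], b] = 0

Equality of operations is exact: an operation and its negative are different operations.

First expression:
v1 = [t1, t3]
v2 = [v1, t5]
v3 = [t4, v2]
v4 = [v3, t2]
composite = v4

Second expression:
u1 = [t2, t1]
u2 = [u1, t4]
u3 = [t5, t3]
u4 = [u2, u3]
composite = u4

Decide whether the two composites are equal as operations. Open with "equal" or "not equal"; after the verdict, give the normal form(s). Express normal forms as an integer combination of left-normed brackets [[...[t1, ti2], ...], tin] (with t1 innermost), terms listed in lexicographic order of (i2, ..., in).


not equal: they reduce to -[[[[t1, t3], t5], t4], t2] and [[[[t1, t2], t4], t3], t5] - [[[[t1, t2], t4], t5], t3]


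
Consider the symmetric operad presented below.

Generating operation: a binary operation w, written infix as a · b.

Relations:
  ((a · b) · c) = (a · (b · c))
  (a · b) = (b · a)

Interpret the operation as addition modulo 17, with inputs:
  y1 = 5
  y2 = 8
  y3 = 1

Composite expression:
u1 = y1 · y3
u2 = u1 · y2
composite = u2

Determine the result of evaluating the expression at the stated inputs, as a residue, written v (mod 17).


14 (mod 17)

(y1 · y3) = 6
((y1 · y3) · y2) = 14


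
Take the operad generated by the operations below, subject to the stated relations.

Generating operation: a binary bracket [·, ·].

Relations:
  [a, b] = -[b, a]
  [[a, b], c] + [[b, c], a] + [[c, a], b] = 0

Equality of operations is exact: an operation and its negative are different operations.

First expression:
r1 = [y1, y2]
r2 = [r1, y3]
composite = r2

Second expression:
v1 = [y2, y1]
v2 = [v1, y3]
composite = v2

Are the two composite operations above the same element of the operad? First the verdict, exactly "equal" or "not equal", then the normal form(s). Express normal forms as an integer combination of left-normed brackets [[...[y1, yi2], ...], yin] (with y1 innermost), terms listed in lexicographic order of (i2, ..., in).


not equal; first: [[y1, y2], y3]; second: -[[y1, y2], y3]


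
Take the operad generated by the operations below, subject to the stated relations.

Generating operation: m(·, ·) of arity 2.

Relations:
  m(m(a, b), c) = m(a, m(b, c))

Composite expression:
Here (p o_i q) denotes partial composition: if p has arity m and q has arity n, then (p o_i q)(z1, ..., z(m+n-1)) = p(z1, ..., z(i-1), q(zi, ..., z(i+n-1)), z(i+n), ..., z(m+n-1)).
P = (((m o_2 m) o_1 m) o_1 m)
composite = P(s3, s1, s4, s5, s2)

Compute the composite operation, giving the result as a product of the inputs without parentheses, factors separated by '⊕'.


s3 ⊕ s1 ⊕ s4 ⊕ s5 ⊕ s2


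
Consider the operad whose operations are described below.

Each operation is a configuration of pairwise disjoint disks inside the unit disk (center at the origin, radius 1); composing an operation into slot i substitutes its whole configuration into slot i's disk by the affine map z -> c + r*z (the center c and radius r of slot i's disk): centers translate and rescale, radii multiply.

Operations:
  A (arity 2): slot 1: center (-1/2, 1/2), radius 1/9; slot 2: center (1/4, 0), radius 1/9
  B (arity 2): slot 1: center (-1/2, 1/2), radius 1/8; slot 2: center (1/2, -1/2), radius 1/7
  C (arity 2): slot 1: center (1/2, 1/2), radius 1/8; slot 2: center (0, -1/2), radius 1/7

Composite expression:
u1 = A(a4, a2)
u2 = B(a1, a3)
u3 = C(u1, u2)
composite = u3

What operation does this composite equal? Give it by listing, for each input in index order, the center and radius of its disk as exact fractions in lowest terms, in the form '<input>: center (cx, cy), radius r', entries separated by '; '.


Follow each a-input down from C: c' goes to c + r*c', radius to r*r'.
a4 passes through 2 substitutions, ending at center (7/16, 9/16), radius 1/72
a2 passes through 2 substitutions, ending at center (17/32, 1/2), radius 1/72
a1 passes through 2 substitutions, ending at center (-1/14, -3/7), radius 1/56
a3 passes through 2 substitutions, ending at center (1/14, -4/7), radius 1/49

a1: center (-1/14, -3/7), radius 1/56; a2: center (17/32, 1/2), radius 1/72; a3: center (1/14, -4/7), radius 1/49; a4: center (7/16, 9/16), radius 1/72


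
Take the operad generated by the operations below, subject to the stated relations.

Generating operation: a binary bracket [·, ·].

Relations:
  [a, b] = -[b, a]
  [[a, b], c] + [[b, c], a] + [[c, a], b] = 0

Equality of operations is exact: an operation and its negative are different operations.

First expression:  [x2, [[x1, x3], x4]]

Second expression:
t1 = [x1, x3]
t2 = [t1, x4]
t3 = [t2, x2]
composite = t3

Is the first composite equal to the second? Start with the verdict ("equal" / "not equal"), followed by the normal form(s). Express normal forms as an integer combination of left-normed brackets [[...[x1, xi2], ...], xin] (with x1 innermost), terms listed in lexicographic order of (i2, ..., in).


not equal — first -[[[x1, x3], x4], x2], second [[[x1, x3], x4], x2]

Normal form of the first expression: -[[[x1, x3], x4], x2]
Normal form of the second expression: [[[x1, x3], x4], x2]
Different reductions; not equal.


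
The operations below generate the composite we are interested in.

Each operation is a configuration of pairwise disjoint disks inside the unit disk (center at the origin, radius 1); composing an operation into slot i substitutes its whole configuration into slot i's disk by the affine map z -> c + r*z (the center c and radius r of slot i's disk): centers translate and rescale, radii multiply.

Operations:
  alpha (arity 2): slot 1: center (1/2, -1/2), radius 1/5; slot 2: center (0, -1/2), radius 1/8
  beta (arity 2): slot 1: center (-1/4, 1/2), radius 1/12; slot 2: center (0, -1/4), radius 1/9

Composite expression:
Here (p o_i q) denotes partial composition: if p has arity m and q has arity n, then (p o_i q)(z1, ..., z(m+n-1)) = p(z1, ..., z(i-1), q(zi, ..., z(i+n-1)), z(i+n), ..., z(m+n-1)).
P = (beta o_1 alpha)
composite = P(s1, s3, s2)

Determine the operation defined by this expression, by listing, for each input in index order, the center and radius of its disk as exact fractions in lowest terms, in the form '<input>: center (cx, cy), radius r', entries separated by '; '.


Below beta, radii multiply path by path; the s-disk centers shift.
s1: after 2 affine steps, its disk has center (-5/24, 11/24), radius 1/60
s3: after 2 affine steps, its disk has center (-1/4, 11/24), radius 1/96
s2: after 1 affine step, its disk has center (0, -1/4), radius 1/9

s1: center (-5/24, 11/24), radius 1/60; s2: center (0, -1/4), radius 1/9; s3: center (-1/4, 11/24), radius 1/96


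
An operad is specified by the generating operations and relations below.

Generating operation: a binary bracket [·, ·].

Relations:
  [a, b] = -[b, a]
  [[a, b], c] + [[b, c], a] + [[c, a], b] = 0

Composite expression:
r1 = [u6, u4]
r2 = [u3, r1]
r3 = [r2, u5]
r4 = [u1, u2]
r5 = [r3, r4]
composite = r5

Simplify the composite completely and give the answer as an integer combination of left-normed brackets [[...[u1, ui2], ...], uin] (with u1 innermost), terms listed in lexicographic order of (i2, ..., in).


[[[[[u1, u2], u3], u4], u6], u5] - [[[[[u1, u2], u3], u6], u4], u5] - [[[[[u1, u2], u4], u6], u3], u5] - [[[[[u1, u2], u5], u3], u4], u6] + [[[[[u1, u2], u5], u3], u6], u4] + [[[[[u1, u2], u5], u4], u6], u3] - [[[[[u1, u2], u5], u6], u4], u3] + [[[[[u1, u2], u6], u4], u3], u5]


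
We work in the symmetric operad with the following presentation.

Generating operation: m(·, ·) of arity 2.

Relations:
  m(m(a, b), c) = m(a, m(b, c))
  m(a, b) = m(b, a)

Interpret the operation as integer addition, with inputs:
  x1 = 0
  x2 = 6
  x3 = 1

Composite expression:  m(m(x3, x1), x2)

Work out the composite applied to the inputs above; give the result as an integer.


7

m(x3, x1) = 1
m(m(x3, x1), x2) = 7


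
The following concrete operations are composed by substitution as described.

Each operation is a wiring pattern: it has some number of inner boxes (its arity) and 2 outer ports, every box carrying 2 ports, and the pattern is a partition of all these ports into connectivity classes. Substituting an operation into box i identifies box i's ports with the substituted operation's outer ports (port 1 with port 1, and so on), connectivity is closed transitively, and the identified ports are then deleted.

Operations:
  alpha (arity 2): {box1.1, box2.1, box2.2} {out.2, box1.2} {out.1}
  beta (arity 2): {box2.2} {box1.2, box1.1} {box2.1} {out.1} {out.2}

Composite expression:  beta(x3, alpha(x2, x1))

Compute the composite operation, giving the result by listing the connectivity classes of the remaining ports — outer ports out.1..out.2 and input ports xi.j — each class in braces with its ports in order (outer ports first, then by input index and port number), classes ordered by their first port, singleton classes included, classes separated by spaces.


{out.1} {out.2} {x1.1, x1.2, x2.1} {x2.2} {x3.1, x3.2}

Connectivity passes through glued beta-boundaries; trace each wire chain.
the subtree at alpha composes to {out.1} {out.2, x2.2} {x1.1, x1.2, x2.1} on (x2, x1); out.j = own outer ports
the subtree at beta composes to {out.1} {out.2} {x1.1, x1.2, x2.1} {x2.2} {x3.1, x3.2} on (x3, x2, x1); out.j = own outer ports


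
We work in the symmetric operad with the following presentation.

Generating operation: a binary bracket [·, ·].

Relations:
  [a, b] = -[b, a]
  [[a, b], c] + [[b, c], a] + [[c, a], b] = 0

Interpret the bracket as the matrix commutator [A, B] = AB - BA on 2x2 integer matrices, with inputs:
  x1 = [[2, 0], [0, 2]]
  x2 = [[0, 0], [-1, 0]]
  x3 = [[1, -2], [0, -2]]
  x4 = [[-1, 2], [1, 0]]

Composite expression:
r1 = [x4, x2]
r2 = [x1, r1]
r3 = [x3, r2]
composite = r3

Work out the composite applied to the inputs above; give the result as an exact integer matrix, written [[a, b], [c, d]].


[[0, 0], [0, 0]]

[x4, x2] = [[-2, 0], [-1, 2]]
[x1, [x4, x2]] = [[0, 0], [0, 0]]
[x3, [x1, [x4, x2]]] = [[0, 0], [0, 0]]


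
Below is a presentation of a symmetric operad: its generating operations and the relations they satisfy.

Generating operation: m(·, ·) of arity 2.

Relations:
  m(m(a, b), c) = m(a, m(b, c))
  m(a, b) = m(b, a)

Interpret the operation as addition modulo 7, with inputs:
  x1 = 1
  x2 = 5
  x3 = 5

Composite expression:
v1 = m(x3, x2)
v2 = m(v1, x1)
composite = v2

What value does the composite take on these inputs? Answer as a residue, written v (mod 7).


4 (mod 7)

m(x3, x2) = 3
m(m(x3, x2), x1) = 4


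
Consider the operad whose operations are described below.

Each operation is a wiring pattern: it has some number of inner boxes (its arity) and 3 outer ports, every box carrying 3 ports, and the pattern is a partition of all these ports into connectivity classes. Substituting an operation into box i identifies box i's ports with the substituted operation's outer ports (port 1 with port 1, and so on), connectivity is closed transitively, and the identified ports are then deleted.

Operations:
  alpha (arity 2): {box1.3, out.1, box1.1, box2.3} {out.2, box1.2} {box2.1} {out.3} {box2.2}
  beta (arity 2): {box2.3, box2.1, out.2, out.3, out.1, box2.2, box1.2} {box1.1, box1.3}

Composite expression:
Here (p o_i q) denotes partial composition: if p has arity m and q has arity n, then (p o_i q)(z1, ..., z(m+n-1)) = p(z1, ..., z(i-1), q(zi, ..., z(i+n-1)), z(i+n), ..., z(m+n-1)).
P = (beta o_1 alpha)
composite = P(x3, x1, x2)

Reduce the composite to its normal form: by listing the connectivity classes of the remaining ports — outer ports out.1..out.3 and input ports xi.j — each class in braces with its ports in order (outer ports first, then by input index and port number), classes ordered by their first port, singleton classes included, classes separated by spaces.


{out.1, out.2, out.3, x2.1, x2.2, x2.3, x3.2} {x1.1} {x1.2} {x1.3, x3.1, x3.3}

After gluing at beta, chains via deleted ports link the x-ports.
through alpha, on inputs (x3, x1): {out.1, x1.3, x3.1, x3.3} {out.2, x3.2} {out.3} {x1.1} {x1.2} (out.j = stage outer ports)
through beta, on inputs (x3, x1, x2): {out.1, out.2, out.3, x2.1, x2.2, x2.3, x3.2} {x1.1} {x1.2} {x1.3, x3.1, x3.3} (out.j = stage outer ports)


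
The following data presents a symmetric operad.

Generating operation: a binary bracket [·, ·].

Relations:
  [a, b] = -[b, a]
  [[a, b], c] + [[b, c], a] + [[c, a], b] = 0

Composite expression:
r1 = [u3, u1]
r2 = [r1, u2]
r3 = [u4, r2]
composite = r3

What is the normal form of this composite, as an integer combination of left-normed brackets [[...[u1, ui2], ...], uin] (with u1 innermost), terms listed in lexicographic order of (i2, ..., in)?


[[[u1, u3], u2], u4]

Expand each bracket as ab - ba; the u1-initial words give the coefficients.
Composite bracket: [u4, [[u3, u1], u2]]
Expanding via [a, b] = ab - ba: 8 signed words (2^3 = 8).
Only words starting with u1 matter:
  word u1u3u2u4 has sign +1, contributing +[[[u1, u3], u2], u4]


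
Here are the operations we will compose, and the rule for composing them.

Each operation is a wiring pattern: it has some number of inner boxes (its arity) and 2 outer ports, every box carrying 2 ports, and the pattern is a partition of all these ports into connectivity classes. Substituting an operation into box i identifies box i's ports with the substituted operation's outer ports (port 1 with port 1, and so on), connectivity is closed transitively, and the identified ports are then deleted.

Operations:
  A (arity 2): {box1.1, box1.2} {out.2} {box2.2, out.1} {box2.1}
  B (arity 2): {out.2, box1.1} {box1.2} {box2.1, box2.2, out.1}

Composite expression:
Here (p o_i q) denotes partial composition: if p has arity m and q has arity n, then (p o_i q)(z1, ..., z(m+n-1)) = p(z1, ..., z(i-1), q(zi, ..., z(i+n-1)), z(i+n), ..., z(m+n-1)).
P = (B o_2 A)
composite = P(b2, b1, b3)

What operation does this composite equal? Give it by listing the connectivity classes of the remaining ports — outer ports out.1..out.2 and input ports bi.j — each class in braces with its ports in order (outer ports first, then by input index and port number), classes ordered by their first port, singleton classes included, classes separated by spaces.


{out.1, b3.2} {out.2, b2.1} {b1.1, b1.2} {b2.2} {b3.1}

Two ports join when wires chain via B-identified ports.
after A, the pattern on (b1, b3) reads {out.1, b3.2} {out.2} {b1.1, b1.2} {b3.1} (out.j = its outer ports)
after B, the pattern on (b2, b1, b3) reads {out.1, b3.2} {out.2, b2.1} {b1.1, b1.2} {b2.2} {b3.1} (out.j = its outer ports)


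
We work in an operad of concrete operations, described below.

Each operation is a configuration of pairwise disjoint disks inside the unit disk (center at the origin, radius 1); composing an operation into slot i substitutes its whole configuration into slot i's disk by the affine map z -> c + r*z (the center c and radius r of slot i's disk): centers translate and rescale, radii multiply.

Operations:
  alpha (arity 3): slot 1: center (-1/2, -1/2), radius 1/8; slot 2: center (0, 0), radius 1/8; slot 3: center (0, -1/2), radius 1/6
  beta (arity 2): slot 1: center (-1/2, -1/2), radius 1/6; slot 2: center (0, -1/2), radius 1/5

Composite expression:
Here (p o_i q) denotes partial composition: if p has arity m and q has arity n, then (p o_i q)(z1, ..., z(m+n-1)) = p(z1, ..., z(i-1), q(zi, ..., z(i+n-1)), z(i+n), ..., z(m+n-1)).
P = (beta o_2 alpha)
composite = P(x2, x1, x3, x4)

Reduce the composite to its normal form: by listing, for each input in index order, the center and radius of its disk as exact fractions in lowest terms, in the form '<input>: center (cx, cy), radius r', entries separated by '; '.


Only the slot chain above each x matters under beta; compose those maps.
input x2: composing its 1 substitution step yields center (-1/2, -1/2), radius 1/6
input x1: composing its 2 substitution steps yields center (-1/10, -3/5), radius 1/40
input x3: composing its 2 substitution steps yields center (0, -1/2), radius 1/40
input x4: composing its 2 substitution steps yields center (0, -3/5), radius 1/30

x1: center (-1/10, -3/5), radius 1/40; x2: center (-1/2, -1/2), radius 1/6; x3: center (0, -1/2), radius 1/40; x4: center (0, -3/5), radius 1/30


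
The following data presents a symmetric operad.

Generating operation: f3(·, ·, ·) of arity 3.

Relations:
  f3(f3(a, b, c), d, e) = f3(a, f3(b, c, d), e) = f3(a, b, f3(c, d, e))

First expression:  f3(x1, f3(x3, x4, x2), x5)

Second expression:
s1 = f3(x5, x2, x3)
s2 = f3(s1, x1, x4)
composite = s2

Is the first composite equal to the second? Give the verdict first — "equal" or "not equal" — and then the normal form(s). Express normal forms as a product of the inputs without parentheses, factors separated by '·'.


The first expression reduces to x1 · x3 · x4 · x2 · x5
The second expression reduces to x5 · x2 · x3 · x1 · x4
They disagree, so not equal.

not equal: they reduce to x1 · x3 · x4 · x2 · x5 and x5 · x2 · x3 · x1 · x4


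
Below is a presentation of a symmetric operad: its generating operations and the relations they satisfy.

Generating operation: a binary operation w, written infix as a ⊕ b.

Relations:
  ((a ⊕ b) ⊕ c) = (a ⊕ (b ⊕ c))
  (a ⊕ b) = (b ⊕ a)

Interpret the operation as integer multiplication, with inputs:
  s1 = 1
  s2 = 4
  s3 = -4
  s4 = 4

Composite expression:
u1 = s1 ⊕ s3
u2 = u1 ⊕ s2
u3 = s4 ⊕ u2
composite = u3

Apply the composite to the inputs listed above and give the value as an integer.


(s1 ⊕ s3) = -4
((s1 ⊕ s3) ⊕ s2) = -16
(s4 ⊕ ((s1 ⊕ s3) ⊕ s2)) = -64

-64


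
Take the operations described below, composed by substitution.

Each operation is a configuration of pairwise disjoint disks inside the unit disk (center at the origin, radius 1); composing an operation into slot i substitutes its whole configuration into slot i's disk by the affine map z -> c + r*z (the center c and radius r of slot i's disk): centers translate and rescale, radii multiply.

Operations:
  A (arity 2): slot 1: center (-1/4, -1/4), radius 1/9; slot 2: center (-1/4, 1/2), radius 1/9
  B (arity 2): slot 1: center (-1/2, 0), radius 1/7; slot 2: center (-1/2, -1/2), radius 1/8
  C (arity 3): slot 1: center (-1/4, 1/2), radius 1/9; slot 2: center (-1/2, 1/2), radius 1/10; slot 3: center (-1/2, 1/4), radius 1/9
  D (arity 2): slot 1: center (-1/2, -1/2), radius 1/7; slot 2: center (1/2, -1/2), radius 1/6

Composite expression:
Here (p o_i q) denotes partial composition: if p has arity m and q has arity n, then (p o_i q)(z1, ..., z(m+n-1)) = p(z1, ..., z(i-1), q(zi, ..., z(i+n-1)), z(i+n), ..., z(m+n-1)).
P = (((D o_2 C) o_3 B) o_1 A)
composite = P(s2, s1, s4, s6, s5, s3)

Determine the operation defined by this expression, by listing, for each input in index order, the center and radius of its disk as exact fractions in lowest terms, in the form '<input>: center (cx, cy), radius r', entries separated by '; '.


Nesting under D composes maps z -> c + r*z down each s-path.
s2 passes through 2 substitutions, ending at center (-15/28, -15/28), radius 1/63
s1 passes through 2 substitutions, ending at center (-15/28, -3/7), radius 1/63
s4 passes through 2 substitutions, ending at center (11/24, -5/12), radius 1/54
s6 passes through 3 substitutions, ending at center (49/120, -5/12), radius 1/420
s5 passes through 3 substitutions, ending at center (49/120, -17/40), radius 1/480
s3 passes through 2 substitutions, ending at center (5/12, -11/24), radius 1/54

s1: center (-15/28, -3/7), radius 1/63; s2: center (-15/28, -15/28), radius 1/63; s3: center (5/12, -11/24), radius 1/54; s4: center (11/24, -5/12), radius 1/54; s5: center (49/120, -17/40), radius 1/480; s6: center (49/120, -5/12), radius 1/420


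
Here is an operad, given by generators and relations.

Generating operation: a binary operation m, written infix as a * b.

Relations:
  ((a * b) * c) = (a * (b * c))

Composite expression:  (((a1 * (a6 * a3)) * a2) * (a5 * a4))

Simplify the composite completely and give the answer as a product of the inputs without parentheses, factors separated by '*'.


a1 * a6 * a3 * a2 * a5 * a4

Associativity of m dissolves the nesting; only the a-input order survives.
(a6 * a3) collapses to a6 * a3
(a1 * (a6 * a3)) collapses to a1 * a6 * a3
((a1 * (a6 * a3)) * a2) collapses to a1 * a6 * a3 * a2
(a5 * a4) collapses to a5 * a4
(((a1 * (a6 * a3)) * a2) * (a5 * a4)) collapses to a1 * a6 * a3 * a2 * a5 * a4
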